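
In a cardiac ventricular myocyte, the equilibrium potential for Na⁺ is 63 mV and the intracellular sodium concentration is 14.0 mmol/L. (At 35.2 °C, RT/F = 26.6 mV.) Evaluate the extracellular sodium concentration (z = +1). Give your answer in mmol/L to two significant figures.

Nernst: E = (26.6/1) · ln([out]/[in]), so ln([out]/[in]) = 63.0 × 1 / 26.6 = 2.3684.
[out]/[in] = e^(2.3684) = 10.68.
[out] = 10.68 × 14.0 = 149.5 mmol/L.

150 mmol/L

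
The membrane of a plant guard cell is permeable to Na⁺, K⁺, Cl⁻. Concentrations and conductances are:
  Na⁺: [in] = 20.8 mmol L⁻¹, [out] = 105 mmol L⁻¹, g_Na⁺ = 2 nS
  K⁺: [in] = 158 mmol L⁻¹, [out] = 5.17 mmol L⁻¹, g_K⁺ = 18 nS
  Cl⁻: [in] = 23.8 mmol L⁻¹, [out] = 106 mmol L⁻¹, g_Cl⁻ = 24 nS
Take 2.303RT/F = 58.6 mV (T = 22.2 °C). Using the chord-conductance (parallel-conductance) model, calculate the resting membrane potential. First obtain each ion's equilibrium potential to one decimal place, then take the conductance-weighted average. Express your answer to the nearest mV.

E_Na⁺ = (58.6/1)·log₁₀(105/20.8) = 41.2 mV
E_K⁺ = (58.6/1)·log₁₀(5.17/158) = -87.0 mV
E_Cl⁻ = (58.6/-1)·log₁₀(106/23.8) = -38.0 mV
Vm = (Σ gᵢEᵢ)/(Σ gᵢ) = (2·41.2 + 18·-87.0 + 24·-38.0) / (2 + 18 + 24)
= -2395.60 / 44 = -54.45 mV

-54 mV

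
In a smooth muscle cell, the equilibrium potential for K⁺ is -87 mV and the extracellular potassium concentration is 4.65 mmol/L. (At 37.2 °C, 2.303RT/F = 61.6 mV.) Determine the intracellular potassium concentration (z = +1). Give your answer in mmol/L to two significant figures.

120 mmol/L

Nernst: E = (61.6/1) · log₁₀([out]/[in]), so log₁₀([out]/[in]) = -87.0 × 1 / 61.6 = -1.4123.
[out]/[in] = 10^(-1.4123) = 0.0387.
[in] = 4.65 / 0.0387 = 120.2 mmol/L.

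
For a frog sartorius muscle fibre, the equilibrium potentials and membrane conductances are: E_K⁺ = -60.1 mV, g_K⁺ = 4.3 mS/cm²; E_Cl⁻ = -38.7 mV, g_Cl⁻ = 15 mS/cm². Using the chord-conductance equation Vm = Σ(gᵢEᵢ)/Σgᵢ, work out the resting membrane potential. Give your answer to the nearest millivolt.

Σ gᵢEᵢ = 4.3·(-60.1) + 15·(-38.7) = -838.93
Σ gᵢ = 4.3 + 15 = 19.3
Vm = -838.93 / 19.3 = -43.47 mV

-43 mV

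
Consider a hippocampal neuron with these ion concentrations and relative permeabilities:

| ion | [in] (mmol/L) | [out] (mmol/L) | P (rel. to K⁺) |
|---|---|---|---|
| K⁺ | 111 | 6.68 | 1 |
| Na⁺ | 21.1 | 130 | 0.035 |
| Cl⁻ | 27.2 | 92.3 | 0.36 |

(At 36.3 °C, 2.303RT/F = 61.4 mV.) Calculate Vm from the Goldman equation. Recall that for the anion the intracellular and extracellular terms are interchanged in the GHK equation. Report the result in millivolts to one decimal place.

Vm = 61.4 · log₁₀[(Σ P·[cation]ₒ + Σ P·[anion]ᵢ) / (Σ P·[cation]ᵢ + Σ P·[anion]ₒ)]
Numerator = 1×6.68 + 0.035×130 + 0.36×27.2 = 21.02
Denominator = 1×111 + 0.035×21.1 + 0.36×92.3 = 145
Vm = 61.4 · log₁₀(0.14501) = 61.4 × (-0.8386) = -51.49 mV

-51.5 mV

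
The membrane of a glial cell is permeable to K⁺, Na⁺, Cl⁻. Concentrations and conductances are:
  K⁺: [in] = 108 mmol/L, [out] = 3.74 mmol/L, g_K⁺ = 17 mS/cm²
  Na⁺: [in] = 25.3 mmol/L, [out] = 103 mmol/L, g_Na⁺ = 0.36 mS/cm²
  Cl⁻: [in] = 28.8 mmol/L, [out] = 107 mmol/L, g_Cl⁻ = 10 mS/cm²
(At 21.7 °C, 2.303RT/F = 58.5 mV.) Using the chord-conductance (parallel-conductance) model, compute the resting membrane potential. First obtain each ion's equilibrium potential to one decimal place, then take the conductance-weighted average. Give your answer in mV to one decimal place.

E_K⁺ = (58.5/1)·log₁₀(3.74/108) = -85.4 mV
E_Na⁺ = (58.5/1)·log₁₀(103/25.3) = 35.7 mV
E_Cl⁻ = (58.5/-1)·log₁₀(107/28.8) = -33.3 mV
Vm = (Σ gᵢEᵢ)/(Σ gᵢ) = (17·-85.4 + 0.36·35.7 + 10·-33.3) / (17 + 0.36 + 10)
= -1771.95 / 27.36 = -64.76 mV

-64.8 mV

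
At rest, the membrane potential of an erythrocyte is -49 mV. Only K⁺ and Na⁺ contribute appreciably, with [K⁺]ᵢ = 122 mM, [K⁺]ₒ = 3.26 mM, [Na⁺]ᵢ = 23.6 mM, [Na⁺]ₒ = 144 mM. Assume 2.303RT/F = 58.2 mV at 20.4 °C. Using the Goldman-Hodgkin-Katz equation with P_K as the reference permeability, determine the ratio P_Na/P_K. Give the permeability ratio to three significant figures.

Let α = P_Na/P_K. GHK: Vm = 58.2·log₁₀[(Kₒ + α·Naₒ)/(Kᵢ + α·Naᵢ)].
10^(Vm/58.2) = 10^(-49.0/58.2) = 0.1439
So 0.1439·(Kᵢ + α·Naᵢ) = Kₒ + α·Naₒ → α = (0.1439·122.0 − 3.26) / (144.0 − 0.1439·23.6)
α = (17.56 − 3.26) / (144.0 − 3.396) = 14.3/140.6 = 0.1017

0.102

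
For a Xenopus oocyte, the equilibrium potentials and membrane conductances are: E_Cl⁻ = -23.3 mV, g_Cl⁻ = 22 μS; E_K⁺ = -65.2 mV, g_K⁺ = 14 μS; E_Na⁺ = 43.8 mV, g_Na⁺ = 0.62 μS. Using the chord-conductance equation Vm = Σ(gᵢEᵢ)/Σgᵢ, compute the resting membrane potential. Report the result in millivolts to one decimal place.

Σ gᵢEᵢ = 22·(-23.3) + 14·(-65.2) + 0.62·(43.8) = -1398.24
Σ gᵢ = 22 + 14 + 0.62 = 36.62
Vm = -1398.24 / 36.62 = -38.18 mV

-38.2 mV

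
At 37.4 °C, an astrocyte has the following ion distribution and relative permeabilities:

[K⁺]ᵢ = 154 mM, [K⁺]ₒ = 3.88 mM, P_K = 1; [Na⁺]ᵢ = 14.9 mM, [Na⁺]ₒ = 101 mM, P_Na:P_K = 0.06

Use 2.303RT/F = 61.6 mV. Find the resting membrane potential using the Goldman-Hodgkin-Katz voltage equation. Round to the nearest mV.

Vm = 61.6 · log₁₀[(Σ P·[cation]ₒ + Σ P·[anion]ᵢ) / (Σ P·[cation]ᵢ + Σ P·[anion]ₒ)]
Numerator = 1×3.88 + 0.06×101 = 9.94
Denominator = 1×154 + 0.06×14.9 = 154.9
Vm = 61.6 · log₁₀(0.064173) = 61.6 × (-1.1926) = -73.47 mV

-73 mV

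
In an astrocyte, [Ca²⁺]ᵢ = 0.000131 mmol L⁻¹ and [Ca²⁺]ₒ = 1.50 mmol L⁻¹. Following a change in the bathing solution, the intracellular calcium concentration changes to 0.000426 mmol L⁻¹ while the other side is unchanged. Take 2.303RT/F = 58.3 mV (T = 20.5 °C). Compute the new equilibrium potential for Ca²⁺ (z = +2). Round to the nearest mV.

103 mV

After the shift: [Ca²⁺]_out = 1.50, [Ca²⁺]_in = 0.000426 mmol L⁻¹.
E_new = (58.3/2)·log₁₀(1.50/0.000426) = 29.15 · (3.5467) = 103.39 mV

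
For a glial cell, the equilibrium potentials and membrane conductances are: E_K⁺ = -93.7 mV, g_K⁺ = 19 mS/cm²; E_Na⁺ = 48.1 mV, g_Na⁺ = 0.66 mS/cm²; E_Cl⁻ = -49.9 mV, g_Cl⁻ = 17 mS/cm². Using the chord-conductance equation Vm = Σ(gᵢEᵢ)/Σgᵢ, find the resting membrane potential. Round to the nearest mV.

Σ gᵢEᵢ = 19·(-93.7) + 0.66·(48.1) + 17·(-49.9) = -2596.85
Σ gᵢ = 19 + 0.66 + 17 = 36.66
Vm = -2596.85 / 36.66 = -70.84 mV

-71 mV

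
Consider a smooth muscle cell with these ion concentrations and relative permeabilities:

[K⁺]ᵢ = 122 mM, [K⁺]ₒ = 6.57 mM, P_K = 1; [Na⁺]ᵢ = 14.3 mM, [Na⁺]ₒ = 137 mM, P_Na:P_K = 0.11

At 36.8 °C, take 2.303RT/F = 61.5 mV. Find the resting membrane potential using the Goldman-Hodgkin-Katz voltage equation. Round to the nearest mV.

-47 mV

Vm = 61.5 · log₁₀[(Σ P·[cation]ₒ + Σ P·[anion]ᵢ) / (Σ P·[cation]ᵢ + Σ P·[anion]ₒ)]
Numerator = 1×6.57 + 0.11×137 = 21.64
Denominator = 1×122 + 0.11×14.3 = 123.6
Vm = 61.5 · log₁₀(0.17512) = 61.5 × (-0.7567) = -46.53 mV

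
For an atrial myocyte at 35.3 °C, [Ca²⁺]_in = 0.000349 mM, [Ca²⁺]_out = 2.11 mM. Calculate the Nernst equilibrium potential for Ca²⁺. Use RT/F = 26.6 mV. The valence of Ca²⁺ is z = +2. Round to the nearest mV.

E = (26.6/z) · ln([Ca²⁺]_out/[Ca²⁺]_in) with z = +2.
= (26.6/2) · ln(2.11/0.000349) = 13.30 · ln(6046)
= 13.30 · (8.7071) = 115.80 mV

116 mV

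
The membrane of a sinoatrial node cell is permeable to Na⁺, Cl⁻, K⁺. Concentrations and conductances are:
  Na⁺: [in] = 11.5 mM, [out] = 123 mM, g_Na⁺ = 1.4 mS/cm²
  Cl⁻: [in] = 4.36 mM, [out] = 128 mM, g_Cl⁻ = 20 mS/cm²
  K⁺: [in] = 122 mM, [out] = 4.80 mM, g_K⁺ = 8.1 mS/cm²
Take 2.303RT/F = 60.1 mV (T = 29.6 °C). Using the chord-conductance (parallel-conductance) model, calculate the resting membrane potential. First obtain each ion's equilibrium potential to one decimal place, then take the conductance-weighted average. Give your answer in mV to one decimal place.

E_Na⁺ = (60.1/1)·log₁₀(123/11.5) = 61.9 mV
E_Cl⁻ = (60.1/-1)·log₁₀(128/4.36) = -88.2 mV
E_K⁺ = (60.1/1)·log₁₀(4.80/122) = -84.4 mV
Vm = (Σ gᵢEᵢ)/(Σ gᵢ) = (1.4·61.9 + 20·-88.2 + 8.1·-84.4) / (1.4 + 20 + 8.1)
= -2360.98 / 29.5 = -80.03 mV

-80.0 mV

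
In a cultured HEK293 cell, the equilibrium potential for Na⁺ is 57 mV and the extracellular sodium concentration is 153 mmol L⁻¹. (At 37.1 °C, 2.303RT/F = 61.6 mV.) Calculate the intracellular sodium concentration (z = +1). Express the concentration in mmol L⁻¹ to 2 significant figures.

18 mmol L⁻¹

Nernst: E = (61.6/1) · log₁₀([out]/[in]), so log₁₀([out]/[in]) = 57.0 × 1 / 61.6 = 0.9253.
[out]/[in] = 10^(0.9253) = 8.42.
[in] = 153 / 8.42 = 18.17 mmol L⁻¹.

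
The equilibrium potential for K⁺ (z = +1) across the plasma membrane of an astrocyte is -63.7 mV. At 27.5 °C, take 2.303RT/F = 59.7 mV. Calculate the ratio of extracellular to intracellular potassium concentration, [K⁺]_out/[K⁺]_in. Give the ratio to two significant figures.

log₁₀([out]/[in]) = E·z/(59.7) = -63.7 × 1 / 59.7 = -1.0670
[out]/[in] = 10^(-1.0670) = 0.0857

0.086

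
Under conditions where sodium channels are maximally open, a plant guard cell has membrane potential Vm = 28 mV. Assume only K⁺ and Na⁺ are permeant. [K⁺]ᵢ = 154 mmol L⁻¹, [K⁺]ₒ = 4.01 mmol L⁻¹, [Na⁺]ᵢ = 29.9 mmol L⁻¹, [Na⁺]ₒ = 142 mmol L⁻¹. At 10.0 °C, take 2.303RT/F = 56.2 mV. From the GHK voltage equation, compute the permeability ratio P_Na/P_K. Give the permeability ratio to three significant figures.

10.1

Let α = P_Na/P_K. GHK: Vm = 56.2·log₁₀[(Kₒ + α·Naₒ)/(Kᵢ + α·Naᵢ)].
10^(Vm/56.2) = 10^(28.0/56.2) = 3.1493
So 3.1493·(Kᵢ + α·Naᵢ) = Kₒ + α·Naₒ → α = (3.1493·154.0 − 4.01) / (142.0 − 3.1493·29.9)
α = (485 − 4.01) / (142.0 − 94.17) = 481/47.83 = 10.06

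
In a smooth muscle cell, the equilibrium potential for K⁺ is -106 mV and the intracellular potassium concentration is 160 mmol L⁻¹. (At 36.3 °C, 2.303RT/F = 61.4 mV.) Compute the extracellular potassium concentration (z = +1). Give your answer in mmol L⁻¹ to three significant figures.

3.00 mmol L⁻¹

Nernst: E = (61.4/1) · log₁₀([out]/[in]), so log₁₀([out]/[in]) = -106.0 × 1 / 61.4 = -1.7264.
[out]/[in] = 10^(-1.7264) = 0.01878.
[out] = 0.01878 × 160 = 3.004 mmol L⁻¹.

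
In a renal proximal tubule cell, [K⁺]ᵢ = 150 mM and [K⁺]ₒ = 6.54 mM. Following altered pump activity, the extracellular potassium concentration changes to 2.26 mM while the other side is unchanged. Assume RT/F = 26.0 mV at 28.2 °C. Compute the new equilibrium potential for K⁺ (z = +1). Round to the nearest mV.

-109 mV

After the shift: [K⁺]_out = 2.26, [K⁺]_in = 150 mM.
E_new = (26.0/1)·ln(2.26/150) = 26.00 · (-4.1953) = -109.08 mV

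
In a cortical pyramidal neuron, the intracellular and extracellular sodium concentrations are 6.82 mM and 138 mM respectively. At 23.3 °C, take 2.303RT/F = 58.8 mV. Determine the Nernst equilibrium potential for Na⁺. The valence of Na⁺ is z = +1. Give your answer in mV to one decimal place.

76.8 mV

E = (58.8/z) · log₁₀([Na⁺]_out/[Na⁺]_in) with z = +1.
= (58.8/1) · log₁₀(138/6.82) = 58.80 · log₁₀(20.23)
= 58.80 · (1.3061) = 76.80 mV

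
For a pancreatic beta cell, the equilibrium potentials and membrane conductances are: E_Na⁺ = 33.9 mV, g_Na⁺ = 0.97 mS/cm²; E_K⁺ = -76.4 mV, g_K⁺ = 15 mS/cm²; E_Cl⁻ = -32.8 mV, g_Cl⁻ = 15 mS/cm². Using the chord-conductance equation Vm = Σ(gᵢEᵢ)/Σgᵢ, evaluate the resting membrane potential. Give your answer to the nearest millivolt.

Σ gᵢEᵢ = 0.97·(33.9) + 15·(-76.4) + 15·(-32.8) = -1605.12
Σ gᵢ = 0.97 + 15 + 15 = 30.97
Vm = -1605.12 / 30.97 = -51.83 mV

-52 mV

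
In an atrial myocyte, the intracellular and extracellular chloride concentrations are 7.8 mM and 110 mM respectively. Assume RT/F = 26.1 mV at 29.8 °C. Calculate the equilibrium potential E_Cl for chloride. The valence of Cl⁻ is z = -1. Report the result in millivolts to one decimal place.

-69.1 mV

E = (26.1/z) · ln([Cl⁻]_out/[Cl⁻]_in) with z = -1.
For an anion, dividing by z = -1 reverses the sign.
= (26.1/-1) · ln(110/7.8) = -26.10 · ln(14.1)
= -26.10 · (2.6464) = -69.07 mV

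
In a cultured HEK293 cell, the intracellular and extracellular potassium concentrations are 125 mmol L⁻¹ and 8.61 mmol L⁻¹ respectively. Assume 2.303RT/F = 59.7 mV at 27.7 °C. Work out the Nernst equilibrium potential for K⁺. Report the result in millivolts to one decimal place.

-69.4 mV

E = (59.7/z) · log₁₀([K⁺]_out/[K⁺]_in) with z = +1.
= (59.7/1) · log₁₀(8.61/125) = 59.70 · log₁₀(0.06888)
= 59.70 · (-1.1619) = -69.37 mV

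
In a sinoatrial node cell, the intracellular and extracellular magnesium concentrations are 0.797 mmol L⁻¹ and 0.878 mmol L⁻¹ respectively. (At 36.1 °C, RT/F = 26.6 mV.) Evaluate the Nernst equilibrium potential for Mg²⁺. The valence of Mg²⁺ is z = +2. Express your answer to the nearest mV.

1 mV

E = (26.6/z) · ln([Mg²⁺]_out/[Mg²⁺]_in) with z = +2.
= (26.6/2) · ln(0.878/0.797) = 13.30 · ln(1.102)
= 13.30 · (0.0968) = 1.29 mV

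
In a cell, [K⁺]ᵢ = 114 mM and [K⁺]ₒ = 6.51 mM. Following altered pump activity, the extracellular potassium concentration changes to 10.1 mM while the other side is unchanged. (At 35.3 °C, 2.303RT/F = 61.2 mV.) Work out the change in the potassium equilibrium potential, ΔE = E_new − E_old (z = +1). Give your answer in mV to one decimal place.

E_old = (61.2/1)·log₁₀(6.51/114) = -76.09 mV
E_new = (61.2/1)·log₁₀(10.1/114) = -64.42 mV
ΔE = -64.42 − (-76.09) = 11.67 mV

11.7 mV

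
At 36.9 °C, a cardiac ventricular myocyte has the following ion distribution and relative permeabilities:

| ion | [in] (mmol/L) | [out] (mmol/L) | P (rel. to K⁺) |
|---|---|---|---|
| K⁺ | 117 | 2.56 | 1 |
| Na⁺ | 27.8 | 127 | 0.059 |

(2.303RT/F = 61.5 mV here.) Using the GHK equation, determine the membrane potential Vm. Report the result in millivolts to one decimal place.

Vm = 61.5 · log₁₀[(Σ P·[cation]ₒ + Σ P·[anion]ᵢ) / (Σ P·[cation]ᵢ + Σ P·[anion]ₒ)]
Numerator = 1×2.56 + 0.059×127 = 10.05
Denominator = 1×117 + 0.059×27.8 = 118.6
Vm = 61.5 · log₁₀(0.084735) = 61.5 × (-1.0719) = -65.92 mV

-65.9 mV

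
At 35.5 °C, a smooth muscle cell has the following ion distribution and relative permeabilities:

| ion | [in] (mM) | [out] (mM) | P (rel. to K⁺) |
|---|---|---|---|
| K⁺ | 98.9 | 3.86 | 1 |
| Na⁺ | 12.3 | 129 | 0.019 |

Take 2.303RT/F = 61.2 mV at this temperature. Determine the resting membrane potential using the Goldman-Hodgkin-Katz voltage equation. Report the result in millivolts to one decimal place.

-73.2 mV

Vm = 61.2 · log₁₀[(Σ P·[cation]ₒ + Σ P·[anion]ᵢ) / (Σ P·[cation]ᵢ + Σ P·[anion]ₒ)]
Numerator = 1×3.86 + 0.019×129 = 6.311
Denominator = 1×98.9 + 0.019×12.3 = 99.13
Vm = 61.2 · log₁₀(0.063661) = 61.2 × (-1.1961) = -73.20 mV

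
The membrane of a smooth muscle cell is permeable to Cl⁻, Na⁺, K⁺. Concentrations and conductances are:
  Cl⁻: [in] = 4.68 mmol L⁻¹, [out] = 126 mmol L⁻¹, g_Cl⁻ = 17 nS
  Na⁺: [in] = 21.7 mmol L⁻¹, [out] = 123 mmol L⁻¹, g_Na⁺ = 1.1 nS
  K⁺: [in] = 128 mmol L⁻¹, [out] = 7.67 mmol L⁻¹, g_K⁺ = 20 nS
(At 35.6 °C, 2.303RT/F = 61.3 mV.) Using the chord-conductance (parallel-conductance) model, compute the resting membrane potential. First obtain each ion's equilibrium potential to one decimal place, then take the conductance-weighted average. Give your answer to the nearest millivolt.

-77 mV

E_Cl⁻ = (61.3/-1)·log₁₀(126/4.68) = -87.7 mV
E_Na⁺ = (61.3/1)·log₁₀(123/21.7) = 46.2 mV
E_K⁺ = (61.3/1)·log₁₀(7.67/128) = -74.9 mV
Vm = (Σ gᵢEᵢ)/(Σ gᵢ) = (17·-87.7 + 1.1·46.2 + 20·-74.9) / (17 + 1.1 + 20)
= -2938.08 / 38.1 = -77.11 mV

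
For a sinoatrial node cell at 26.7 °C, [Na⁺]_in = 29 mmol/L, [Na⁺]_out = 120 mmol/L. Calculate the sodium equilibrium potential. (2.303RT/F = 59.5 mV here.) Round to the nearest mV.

37 mV

E = (59.5/z) · log₁₀([Na⁺]_out/[Na⁺]_in) with z = +1.
= (59.5/1) · log₁₀(120/29) = 59.50 · log₁₀(4.138)
= 59.50 · (0.6168) = 36.70 mV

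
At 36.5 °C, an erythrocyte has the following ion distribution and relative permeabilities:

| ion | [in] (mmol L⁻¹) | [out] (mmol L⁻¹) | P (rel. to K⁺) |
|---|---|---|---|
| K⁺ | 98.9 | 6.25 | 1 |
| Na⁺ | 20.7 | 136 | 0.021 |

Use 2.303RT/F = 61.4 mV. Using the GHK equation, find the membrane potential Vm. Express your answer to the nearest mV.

Vm = 61.4 · log₁₀[(Σ P·[cation]ₒ + Σ P·[anion]ᵢ) / (Σ P·[cation]ᵢ + Σ P·[anion]ₒ)]
Numerator = 1×6.25 + 0.021×136 = 9.106
Denominator = 1×98.9 + 0.021×20.7 = 99.33
Vm = 61.4 · log₁₀(0.09167) = 61.4 × (-1.0378) = -63.72 mV

-64 mV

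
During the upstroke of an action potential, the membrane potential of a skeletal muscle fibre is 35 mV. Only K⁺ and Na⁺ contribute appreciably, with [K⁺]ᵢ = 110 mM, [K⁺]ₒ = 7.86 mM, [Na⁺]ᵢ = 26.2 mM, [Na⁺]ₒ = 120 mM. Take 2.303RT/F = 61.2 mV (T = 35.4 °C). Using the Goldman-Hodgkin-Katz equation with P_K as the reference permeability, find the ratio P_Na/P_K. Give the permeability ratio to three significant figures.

Let α = P_Na/P_K. GHK: Vm = 61.2·log₁₀[(Kₒ + α·Naₒ)/(Kᵢ + α·Naᵢ)].
10^(Vm/61.2) = 10^(35.0/61.2) = 3.7316
So 3.7316·(Kᵢ + α·Naᵢ) = Kₒ + α·Naₒ → α = (3.7316·110.0 − 7.86) / (120.0 − 3.7316·26.2)
α = (410.5 − 7.86) / (120.0 − 97.77) = 402.6/22.23 = 18.11

18.1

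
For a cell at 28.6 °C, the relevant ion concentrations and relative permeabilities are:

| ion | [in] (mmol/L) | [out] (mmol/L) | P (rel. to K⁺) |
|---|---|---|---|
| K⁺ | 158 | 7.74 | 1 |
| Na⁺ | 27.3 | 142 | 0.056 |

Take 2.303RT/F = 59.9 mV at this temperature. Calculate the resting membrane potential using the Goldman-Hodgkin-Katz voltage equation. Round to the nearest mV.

-60 mV

Vm = 59.9 · log₁₀[(Σ P·[cation]ₒ + Σ P·[anion]ᵢ) / (Σ P·[cation]ᵢ + Σ P·[anion]ₒ)]
Numerator = 1×7.74 + 0.056×142 = 15.69
Denominator = 1×158 + 0.056×27.3 = 159.5
Vm = 59.9 · log₁₀(0.098365) = 59.9 × (-1.0072) = -60.33 mV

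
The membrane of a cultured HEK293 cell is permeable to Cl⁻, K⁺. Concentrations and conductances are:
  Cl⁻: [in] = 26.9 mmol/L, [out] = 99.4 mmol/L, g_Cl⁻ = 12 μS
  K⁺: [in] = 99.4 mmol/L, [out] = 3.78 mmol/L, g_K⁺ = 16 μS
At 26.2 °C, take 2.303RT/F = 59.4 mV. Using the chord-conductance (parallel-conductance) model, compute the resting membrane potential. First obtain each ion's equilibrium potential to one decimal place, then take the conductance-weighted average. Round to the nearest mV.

-63 mV

E_Cl⁻ = (59.4/-1)·log₁₀(99.4/26.9) = -33.7 mV
E_K⁺ = (59.4/1)·log₁₀(3.78/99.4) = -84.3 mV
Vm = (Σ gᵢEᵢ)/(Σ gᵢ) = (12·-33.7 + 16·-84.3) / (12 + 16)
= -1753.20 / 28 = -62.61 mV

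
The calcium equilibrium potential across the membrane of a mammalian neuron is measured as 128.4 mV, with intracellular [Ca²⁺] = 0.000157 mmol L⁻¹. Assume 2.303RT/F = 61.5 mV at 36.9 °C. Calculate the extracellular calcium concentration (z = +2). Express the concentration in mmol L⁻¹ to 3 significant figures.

2.35 mmol L⁻¹

Nernst: E = (61.5/2) · log₁₀([out]/[in]), so log₁₀([out]/[in]) = 128.4 × 2 / 61.5 = 4.1756.
[out]/[in] = 10^(4.1756) = 1.498e+04.
[out] = 1.498e+04 × 0.000157 = 2.352 mmol L⁻¹.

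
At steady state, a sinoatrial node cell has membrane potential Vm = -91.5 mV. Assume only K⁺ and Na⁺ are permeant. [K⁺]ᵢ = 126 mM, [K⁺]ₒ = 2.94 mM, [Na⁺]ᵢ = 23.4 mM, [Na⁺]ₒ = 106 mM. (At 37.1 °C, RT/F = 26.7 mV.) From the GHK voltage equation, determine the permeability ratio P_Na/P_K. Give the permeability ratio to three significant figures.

Let α = P_Na/P_K. GHK: Vm = 26.7·ln[(Kₒ + α·Naₒ)/(Kᵢ + α·Naᵢ)].
e^(Vm/26.7) = e^(-91.5/26.7) = 0.032485
So 0.032485·(Kᵢ + α·Naᵢ) = Kₒ + α·Naₒ → α = (0.032485·126.0 − 2.94) / (106.0 − 0.032485·23.4)
α = (4.093 − 2.94) / (106.0 − 0.7602) = 1.153/105.2 = 0.01096

0.0110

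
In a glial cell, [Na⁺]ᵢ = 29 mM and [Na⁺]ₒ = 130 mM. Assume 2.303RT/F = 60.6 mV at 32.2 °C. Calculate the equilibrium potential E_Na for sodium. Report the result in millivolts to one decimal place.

39.5 mV

E = (60.6/z) · log₁₀([Na⁺]_out/[Na⁺]_in) with z = +1.
= (60.6/1) · log₁₀(130/29) = 60.60 · log₁₀(4.483)
= 60.60 · (0.6515) = 39.48 mV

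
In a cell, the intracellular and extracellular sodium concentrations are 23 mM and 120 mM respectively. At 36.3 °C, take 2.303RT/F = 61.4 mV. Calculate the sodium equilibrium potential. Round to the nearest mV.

44 mV

E = (61.4/z) · log₁₀([Na⁺]_out/[Na⁺]_in) with z = +1.
= (61.4/1) · log₁₀(120/23) = 61.40 · log₁₀(5.217)
= 61.40 · (0.7175) = 44.05 mV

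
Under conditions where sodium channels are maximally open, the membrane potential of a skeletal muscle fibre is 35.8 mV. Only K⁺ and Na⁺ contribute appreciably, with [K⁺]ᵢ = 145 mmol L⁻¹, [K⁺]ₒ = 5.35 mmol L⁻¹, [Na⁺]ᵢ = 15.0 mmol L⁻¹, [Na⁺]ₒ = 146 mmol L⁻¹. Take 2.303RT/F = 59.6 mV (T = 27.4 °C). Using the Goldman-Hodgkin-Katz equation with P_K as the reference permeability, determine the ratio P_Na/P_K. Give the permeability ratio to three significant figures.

Let α = P_Na/P_K. GHK: Vm = 59.6·log₁₀[(Kₒ + α·Naₒ)/(Kᵢ + α·Naᵢ)].
10^(Vm/59.6) = 10^(35.8/59.6) = 3.9872
So 3.9872·(Kᵢ + α·Naᵢ) = Kₒ + α·Naₒ → α = (3.9872·145.0 − 5.35) / (146.0 − 3.9872·15.0)
α = (578.1 − 5.35) / (146.0 − 59.81) = 572.8/86.19 = 6.646

6.65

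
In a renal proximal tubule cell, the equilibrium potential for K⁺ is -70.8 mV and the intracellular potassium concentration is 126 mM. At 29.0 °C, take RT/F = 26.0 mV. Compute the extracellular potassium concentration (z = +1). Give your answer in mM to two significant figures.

8.3 mM

Nernst: E = (26.0/1) · ln([out]/[in]), so ln([out]/[in]) = -70.8 × 1 / 26.0 = -2.7231.
[out]/[in] = e^(-2.7231) = 0.06567.
[out] = 0.06567 × 126 = 8.275 mM.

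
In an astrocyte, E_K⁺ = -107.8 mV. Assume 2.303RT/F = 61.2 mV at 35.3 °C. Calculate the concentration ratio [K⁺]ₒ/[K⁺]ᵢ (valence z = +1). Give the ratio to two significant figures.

0.017

log₁₀([out]/[in]) = E·z/(61.2) = -107.8 × 1 / 61.2 = -1.7614
[out]/[in] = 10^(-1.7614) = 0.01732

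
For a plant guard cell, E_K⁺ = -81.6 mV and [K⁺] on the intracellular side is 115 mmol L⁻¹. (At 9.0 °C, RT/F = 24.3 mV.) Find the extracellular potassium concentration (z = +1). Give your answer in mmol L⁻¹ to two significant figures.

Nernst: E = (24.3/1) · ln([out]/[in]), so ln([out]/[in]) = -81.6 × 1 / 24.3 = -3.3580.
[out]/[in] = e^(-3.3580) = 0.0348.
[out] = 0.0348 × 115 = 4.002 mmol L⁻¹.

4.0 mmol L⁻¹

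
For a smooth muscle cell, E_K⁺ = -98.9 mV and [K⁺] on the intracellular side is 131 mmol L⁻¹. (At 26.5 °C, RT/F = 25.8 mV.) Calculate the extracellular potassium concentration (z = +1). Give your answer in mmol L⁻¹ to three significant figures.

2.83 mmol L⁻¹

Nernst: E = (25.8/1) · ln([out]/[in]), so ln([out]/[in]) = -98.9 × 1 / 25.8 = -3.8333.
[out]/[in] = e^(-3.8333) = 0.02164.
[out] = 0.02164 × 131 = 2.834 mmol L⁻¹.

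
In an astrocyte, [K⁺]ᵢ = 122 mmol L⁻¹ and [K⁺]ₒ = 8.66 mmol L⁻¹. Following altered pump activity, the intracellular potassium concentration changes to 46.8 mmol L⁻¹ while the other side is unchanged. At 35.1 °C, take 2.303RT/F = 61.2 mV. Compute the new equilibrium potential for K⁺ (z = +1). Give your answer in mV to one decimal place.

-44.8 mV

After the shift: [K⁺]_out = 8.66, [K⁺]_in = 46.8 mmol L⁻¹.
E_new = (61.2/1)·log₁₀(8.66/46.8) = 61.20 · (-0.7327) = -44.84 mV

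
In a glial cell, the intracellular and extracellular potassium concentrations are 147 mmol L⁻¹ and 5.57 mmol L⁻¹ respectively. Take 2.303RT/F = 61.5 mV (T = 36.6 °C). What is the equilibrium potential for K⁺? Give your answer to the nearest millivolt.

-87 mV

E = (61.5/z) · log₁₀([K⁺]_out/[K⁺]_in) with z = +1.
= (61.5/1) · log₁₀(5.57/147) = 61.50 · log₁₀(0.03789)
= 61.50 · (-1.4215) = -87.42 mV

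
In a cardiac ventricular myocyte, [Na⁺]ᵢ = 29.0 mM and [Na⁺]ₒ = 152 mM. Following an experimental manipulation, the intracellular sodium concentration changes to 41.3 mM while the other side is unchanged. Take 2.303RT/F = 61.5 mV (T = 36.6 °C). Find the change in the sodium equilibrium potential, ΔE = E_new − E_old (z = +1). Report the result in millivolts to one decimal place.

E_old = (61.5/1)·log₁₀(152/29.0) = 44.25 mV
E_new = (61.5/1)·log₁₀(152/41.3) = 34.80 mV
ΔE = 34.80 − (44.25) = -9.44 mV

-9.4 mV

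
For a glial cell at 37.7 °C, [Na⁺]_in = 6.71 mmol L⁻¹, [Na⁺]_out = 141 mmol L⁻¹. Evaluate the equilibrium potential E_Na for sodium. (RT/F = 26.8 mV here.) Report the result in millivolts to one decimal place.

81.6 mV

E = (26.8/z) · ln([Na⁺]_out/[Na⁺]_in) with z = +1.
= (26.8/1) · ln(141/6.71) = 26.80 · ln(21.01)
= 26.80 · (3.0452) = 81.61 mV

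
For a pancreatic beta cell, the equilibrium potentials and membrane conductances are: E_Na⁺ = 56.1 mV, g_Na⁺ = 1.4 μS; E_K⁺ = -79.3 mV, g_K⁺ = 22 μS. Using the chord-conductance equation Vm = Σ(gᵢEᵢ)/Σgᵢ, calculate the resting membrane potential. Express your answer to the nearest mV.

Σ gᵢEᵢ = 1.4·(56.1) + 22·(-79.3) = -1666.06
Σ gᵢ = 1.4 + 22 = 23.4
Vm = -1666.06 / 23.4 = -71.20 mV

-71 mV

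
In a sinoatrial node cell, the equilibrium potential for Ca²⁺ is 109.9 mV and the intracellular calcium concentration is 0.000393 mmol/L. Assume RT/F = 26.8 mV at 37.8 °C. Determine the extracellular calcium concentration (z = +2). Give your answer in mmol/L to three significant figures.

Nernst: E = (26.8/2) · ln([out]/[in]), so ln([out]/[in]) = 109.9 × 2 / 26.8 = 8.2015.
[out]/[in] = e^(8.2015) = 3646.
[out] = 3646 × 0.000393 = 1.433 mmol/L.

1.43 mmol/L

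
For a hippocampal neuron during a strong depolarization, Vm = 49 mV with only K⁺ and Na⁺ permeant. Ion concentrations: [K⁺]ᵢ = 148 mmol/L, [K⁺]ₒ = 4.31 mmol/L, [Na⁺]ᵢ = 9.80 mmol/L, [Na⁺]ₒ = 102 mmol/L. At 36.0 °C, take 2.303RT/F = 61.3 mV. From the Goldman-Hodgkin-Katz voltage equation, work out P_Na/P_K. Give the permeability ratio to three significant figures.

Let α = P_Na/P_K. GHK: Vm = 61.3·log₁₀[(Kₒ + α·Naₒ)/(Kᵢ + α·Naᵢ)].
10^(Vm/61.3) = 10^(49.0/61.3) = 6.3001
So 6.3001·(Kᵢ + α·Naᵢ) = Kₒ + α·Naₒ → α = (6.3001·148.0 − 4.31) / (102.0 − 6.3001·9.8)
α = (932.4 − 4.31) / (102.0 − 61.74) = 928.1/40.26 = 23.05

23.1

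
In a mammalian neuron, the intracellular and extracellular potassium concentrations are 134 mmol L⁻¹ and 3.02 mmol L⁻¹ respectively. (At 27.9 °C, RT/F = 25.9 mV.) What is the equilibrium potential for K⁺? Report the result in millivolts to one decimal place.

-98.2 mV

E = (25.9/z) · ln([K⁺]_out/[K⁺]_in) with z = +1.
= (25.9/1) · ln(3.02/134) = 25.90 · ln(0.02254)
= 25.90 · (-3.7926) = -98.23 mV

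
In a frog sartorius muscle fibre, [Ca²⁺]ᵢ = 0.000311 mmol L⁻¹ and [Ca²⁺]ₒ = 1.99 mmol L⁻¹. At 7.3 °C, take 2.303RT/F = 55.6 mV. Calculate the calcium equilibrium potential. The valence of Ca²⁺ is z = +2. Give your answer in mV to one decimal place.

E = (55.6/z) · log₁₀([Ca²⁺]_out/[Ca²⁺]_in) with z = +2.
= (55.6/2) · log₁₀(1.99/0.000311) = 27.80 · log₁₀(6399)
= 27.80 · (3.8061) = 105.81 mV

105.8 mV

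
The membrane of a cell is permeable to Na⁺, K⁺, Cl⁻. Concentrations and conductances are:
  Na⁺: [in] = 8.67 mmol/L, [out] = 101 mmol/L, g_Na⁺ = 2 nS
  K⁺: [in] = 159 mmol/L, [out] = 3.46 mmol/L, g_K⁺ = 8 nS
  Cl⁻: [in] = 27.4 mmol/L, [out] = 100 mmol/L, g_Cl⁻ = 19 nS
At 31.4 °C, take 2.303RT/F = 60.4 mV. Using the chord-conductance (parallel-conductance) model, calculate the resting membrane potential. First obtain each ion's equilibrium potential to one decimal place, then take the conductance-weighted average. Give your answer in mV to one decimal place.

E_Na⁺ = (60.4/1)·log₁₀(101/8.67) = 64.4 mV
E_K⁺ = (60.4/1)·log₁₀(3.46/159) = -100.4 mV
E_Cl⁻ = (60.4/-1)·log₁₀(100/27.4) = -34.0 mV
Vm = (Σ gᵢEᵢ)/(Σ gᵢ) = (2·64.4 + 8·-100.4 + 19·-34.0) / (2 + 8 + 19)
= -1320.40 / 29 = -45.53 mV

-45.5 mV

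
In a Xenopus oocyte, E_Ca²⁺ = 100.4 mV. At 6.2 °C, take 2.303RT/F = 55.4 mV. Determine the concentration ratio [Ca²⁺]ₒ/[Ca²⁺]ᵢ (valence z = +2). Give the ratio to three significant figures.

log₁₀([out]/[in]) = E·z/(55.4) = 100.4 × 2 / 55.4 = 3.6245
[out]/[in] = 10^(3.6245) = 4213

4210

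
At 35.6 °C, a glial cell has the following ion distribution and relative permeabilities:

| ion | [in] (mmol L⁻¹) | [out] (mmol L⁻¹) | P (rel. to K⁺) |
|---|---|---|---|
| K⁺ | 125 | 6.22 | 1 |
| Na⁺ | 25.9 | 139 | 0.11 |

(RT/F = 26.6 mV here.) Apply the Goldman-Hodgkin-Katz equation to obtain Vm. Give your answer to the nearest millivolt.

-47 mV

Vm = 26.6 · ln[(Σ P·[cation]ₒ + Σ P·[anion]ᵢ) / (Σ P·[cation]ᵢ + Σ P·[anion]ₒ)]
Numerator = 1×6.22 + 0.11×139 = 21.51
Denominator = 1×125 + 0.11×25.9 = 127.8
Vm = 26.6 · ln(0.16825) = 26.6 × (-1.7823) = -47.41 mV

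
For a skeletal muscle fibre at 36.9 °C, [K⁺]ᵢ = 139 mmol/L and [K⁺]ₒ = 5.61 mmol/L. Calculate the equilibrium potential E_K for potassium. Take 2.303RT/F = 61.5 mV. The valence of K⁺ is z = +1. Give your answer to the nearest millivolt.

-86 mV

E = (61.5/z) · log₁₀([K⁺]_out/[K⁺]_in) with z = +1.
= (61.5/1) · log₁₀(5.61/139) = 61.50 · log₁₀(0.04036)
= 61.50 · (-1.3941) = -85.73 mV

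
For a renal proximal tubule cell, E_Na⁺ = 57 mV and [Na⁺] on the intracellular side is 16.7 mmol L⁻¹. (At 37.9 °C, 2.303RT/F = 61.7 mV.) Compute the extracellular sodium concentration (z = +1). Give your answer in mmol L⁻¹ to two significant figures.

140 mmol L⁻¹

Nernst: E = (61.7/1) · log₁₀([out]/[in]), so log₁₀([out]/[in]) = 57.0 × 1 / 61.7 = 0.9238.
[out]/[in] = 10^(0.9238) = 8.391.
[out] = 8.391 × 16.7 = 140.1 mmol L⁻¹.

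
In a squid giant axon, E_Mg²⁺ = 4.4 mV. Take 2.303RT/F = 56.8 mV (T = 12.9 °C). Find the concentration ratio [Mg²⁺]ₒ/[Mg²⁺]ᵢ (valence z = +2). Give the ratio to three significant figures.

log₁₀([out]/[in]) = E·z/(56.8) = 4.4 × 2 / 56.8 = 0.1549
[out]/[in] = 10^(0.1549) = 1.429

1.43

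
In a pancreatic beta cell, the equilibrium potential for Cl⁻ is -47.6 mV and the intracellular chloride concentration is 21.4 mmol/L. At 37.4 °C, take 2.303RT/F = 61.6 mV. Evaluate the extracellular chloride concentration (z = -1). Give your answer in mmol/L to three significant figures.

127 mmol/L

Nernst: E = (61.6/-1) · log₁₀([out]/[in]), so log₁₀([out]/[in]) = -47.6 × -1 / 61.6 = 0.7727.
[out]/[in] = 10^(0.7727) = 5.926.
[out] = 5.926 × 21.4 = 126.8 mmol/L.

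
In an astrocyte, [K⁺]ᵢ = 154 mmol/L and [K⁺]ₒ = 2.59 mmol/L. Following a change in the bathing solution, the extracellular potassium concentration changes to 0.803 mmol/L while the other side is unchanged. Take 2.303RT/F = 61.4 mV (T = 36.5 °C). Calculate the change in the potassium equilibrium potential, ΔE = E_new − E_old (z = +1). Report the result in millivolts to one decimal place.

-31.2 mV

E_old = (61.4/1)·log₁₀(2.59/154) = -108.94 mV
E_new = (61.4/1)·log₁₀(0.803/154) = -140.16 mV
ΔE = -140.16 − (-108.94) = -31.23 mV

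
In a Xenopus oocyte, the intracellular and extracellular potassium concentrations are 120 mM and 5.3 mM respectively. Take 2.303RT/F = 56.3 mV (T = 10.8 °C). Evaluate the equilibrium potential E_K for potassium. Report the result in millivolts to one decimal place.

-76.3 mV

E = (56.3/z) · log₁₀([K⁺]_out/[K⁺]_in) with z = +1.
= (56.3/1) · log₁₀(5.3/120) = 56.30 · log₁₀(0.04417)
= 56.30 · (-1.3549) = -76.28 mV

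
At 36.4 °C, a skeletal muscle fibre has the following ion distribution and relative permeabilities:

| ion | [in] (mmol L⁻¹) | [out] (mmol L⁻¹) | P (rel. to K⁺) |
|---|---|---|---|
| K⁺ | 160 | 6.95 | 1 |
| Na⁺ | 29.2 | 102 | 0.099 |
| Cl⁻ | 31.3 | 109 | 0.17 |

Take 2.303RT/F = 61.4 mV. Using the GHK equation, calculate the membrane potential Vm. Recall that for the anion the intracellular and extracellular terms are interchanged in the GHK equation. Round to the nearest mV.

Vm = 61.4 · log₁₀[(Σ P·[cation]ₒ + Σ P·[anion]ᵢ) / (Σ P·[cation]ᵢ + Σ P·[anion]ₒ)]
Numerator = 1×6.95 + 0.099×102 + 0.17×31.3 = 22.37
Denominator = 1×160 + 0.099×29.2 + 0.17×109 = 181.4
Vm = 61.4 · log₁₀(0.1233) = 61.4 × (-0.9090) = -55.82 mV

-56 mV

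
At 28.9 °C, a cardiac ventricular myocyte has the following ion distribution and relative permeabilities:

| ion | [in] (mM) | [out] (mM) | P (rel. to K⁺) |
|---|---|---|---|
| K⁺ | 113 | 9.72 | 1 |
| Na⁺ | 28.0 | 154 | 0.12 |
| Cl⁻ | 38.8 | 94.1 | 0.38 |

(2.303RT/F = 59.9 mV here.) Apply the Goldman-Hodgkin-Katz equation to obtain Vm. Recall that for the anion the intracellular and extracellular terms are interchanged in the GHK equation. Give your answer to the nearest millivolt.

Vm = 59.9 · log₁₀[(Σ P·[cation]ₒ + Σ P·[anion]ᵢ) / (Σ P·[cation]ᵢ + Σ P·[anion]ₒ)]
Numerator = 1×9.72 + 0.12×154 + 0.38×38.8 = 42.94
Denominator = 1×113 + 0.12×28.0 + 0.38×94.1 = 152.1
Vm = 59.9 · log₁₀(0.28231) = 59.9 × (-0.5493) = -32.90 mV

-33 mV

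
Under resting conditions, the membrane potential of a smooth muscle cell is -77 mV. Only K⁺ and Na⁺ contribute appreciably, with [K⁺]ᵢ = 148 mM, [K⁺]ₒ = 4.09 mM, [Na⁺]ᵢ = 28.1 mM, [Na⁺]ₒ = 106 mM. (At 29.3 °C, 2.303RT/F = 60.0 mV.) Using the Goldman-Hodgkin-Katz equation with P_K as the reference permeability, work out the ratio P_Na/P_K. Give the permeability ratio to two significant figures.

Let α = P_Na/P_K. GHK: Vm = 60.0·log₁₀[(Kₒ + α·Naₒ)/(Kᵢ + α·Naᵢ)].
10^(Vm/60.0) = 10^(-77.0/60.0) = 0.052079
So 0.052079·(Kᵢ + α·Naᵢ) = Kₒ + α·Naₒ → α = (0.052079·148.0 − 4.09) / (106.0 − 0.052079·28.1)
α = (7.708 − 4.09) / (106.0 − 1.463) = 3.618/104.5 = 0.03461

0.035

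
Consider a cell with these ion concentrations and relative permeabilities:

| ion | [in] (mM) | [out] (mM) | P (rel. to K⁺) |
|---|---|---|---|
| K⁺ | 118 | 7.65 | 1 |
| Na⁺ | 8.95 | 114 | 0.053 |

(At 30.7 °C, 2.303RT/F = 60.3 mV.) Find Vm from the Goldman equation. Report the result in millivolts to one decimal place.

-56.5 mV

Vm = 60.3 · log₁₀[(Σ P·[cation]ₒ + Σ P·[anion]ᵢ) / (Σ P·[cation]ᵢ + Σ P·[anion]ₒ)]
Numerator = 1×7.65 + 0.053×114 = 13.69
Denominator = 1×118 + 0.053×8.95 = 118.5
Vm = 60.3 · log₁₀(0.11557) = 60.3 × (-0.9372) = -56.51 mV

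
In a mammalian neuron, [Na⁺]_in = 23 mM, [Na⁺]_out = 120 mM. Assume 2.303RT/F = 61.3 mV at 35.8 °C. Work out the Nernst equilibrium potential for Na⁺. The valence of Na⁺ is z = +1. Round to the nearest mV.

44 mV

E = (61.3/z) · log₁₀([Na⁺]_out/[Na⁺]_in) with z = +1.
= (61.3/1) · log₁₀(120/23) = 61.30 · log₁₀(5.217)
= 61.30 · (0.7175) = 43.98 mV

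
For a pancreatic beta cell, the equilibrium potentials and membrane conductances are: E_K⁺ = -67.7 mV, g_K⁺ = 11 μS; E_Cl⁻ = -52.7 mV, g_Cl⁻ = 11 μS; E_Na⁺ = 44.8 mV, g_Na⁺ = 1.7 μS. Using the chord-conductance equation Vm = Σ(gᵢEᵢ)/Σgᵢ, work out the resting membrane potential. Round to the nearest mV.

-53 mV

Σ gᵢEᵢ = 11·(-67.7) + 11·(-52.7) + 1.7·(44.8) = -1248.24
Σ gᵢ = 11 + 11 + 1.7 = 23.7
Vm = -1248.24 / 23.7 = -52.67 mV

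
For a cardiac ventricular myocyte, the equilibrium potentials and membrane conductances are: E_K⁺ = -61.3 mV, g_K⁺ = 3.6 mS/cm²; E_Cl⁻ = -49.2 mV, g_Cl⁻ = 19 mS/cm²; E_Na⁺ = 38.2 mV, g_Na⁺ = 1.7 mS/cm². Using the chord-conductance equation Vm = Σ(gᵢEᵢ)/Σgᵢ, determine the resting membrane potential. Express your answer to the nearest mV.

Σ gᵢEᵢ = 3.6·(-61.3) + 19·(-49.2) + 1.7·(38.2) = -1090.54
Σ gᵢ = 3.6 + 19 + 1.7 = 24.3
Vm = -1090.54 / 24.3 = -44.88 mV

-45 mV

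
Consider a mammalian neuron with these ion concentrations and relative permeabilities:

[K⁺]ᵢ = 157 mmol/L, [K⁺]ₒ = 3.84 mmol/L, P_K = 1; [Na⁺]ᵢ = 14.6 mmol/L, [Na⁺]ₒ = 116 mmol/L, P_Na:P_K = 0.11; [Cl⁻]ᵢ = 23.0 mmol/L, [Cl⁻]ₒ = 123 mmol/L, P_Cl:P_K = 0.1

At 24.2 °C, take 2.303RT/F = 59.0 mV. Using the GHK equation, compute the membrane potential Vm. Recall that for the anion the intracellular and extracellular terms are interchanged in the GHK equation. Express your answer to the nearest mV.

Vm = 59.0 · log₁₀[(Σ P·[cation]ₒ + Σ P·[anion]ᵢ) / (Σ P·[cation]ᵢ + Σ P·[anion]ₒ)]
Numerator = 1×3.84 + 0.11×116 + 0.1×23.0 = 18.9
Denominator = 1×157 + 0.11×14.6 + 0.1×123 = 170.9
Vm = 59.0 · log₁₀(0.11059) = 59.0 × (-0.9563) = -56.42 mV

-56 mV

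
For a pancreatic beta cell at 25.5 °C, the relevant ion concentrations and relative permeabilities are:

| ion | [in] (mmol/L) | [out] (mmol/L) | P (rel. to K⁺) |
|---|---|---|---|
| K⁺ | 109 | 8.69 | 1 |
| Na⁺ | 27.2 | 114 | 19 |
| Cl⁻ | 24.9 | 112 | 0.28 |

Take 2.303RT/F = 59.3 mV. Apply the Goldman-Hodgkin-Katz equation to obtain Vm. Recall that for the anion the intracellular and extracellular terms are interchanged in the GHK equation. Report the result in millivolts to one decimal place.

30.9 mV

Vm = 59.3 · log₁₀[(Σ P·[cation]ₒ + Σ P·[anion]ᵢ) / (Σ P·[cation]ᵢ + Σ P·[anion]ₒ)]
Numerator = 1×8.69 + 19×114 + 0.28×24.9 = 2182
Denominator = 1×109 + 19×27.2 + 0.28×112 = 657.2
Vm = 59.3 · log₁₀(3.3198) = 59.3 × (0.5211) = 30.90 mV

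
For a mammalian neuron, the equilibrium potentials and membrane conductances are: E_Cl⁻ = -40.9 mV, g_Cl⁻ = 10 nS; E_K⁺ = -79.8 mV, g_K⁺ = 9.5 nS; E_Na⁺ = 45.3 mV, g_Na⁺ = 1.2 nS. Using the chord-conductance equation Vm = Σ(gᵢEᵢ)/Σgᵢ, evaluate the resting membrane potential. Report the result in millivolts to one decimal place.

Σ gᵢEᵢ = 10·(-40.9) + 9.5·(-79.8) + 1.2·(45.3) = -1112.74
Σ gᵢ = 10 + 9.5 + 1.2 = 20.7
Vm = -1112.74 / 20.7 = -53.76 mV

-53.8 mV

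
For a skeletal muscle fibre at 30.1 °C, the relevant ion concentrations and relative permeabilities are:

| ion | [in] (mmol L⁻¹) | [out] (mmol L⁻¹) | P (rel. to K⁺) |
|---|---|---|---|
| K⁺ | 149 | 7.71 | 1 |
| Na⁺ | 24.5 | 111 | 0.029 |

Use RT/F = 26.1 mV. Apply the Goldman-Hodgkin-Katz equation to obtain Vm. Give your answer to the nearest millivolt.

-68 mV

Vm = 26.1 · ln[(Σ P·[cation]ₒ + Σ P·[anion]ᵢ) / (Σ P·[cation]ᵢ + Σ P·[anion]ₒ)]
Numerator = 1×7.71 + 0.029×111 = 10.93
Denominator = 1×149 + 0.029×24.5 = 149.7
Vm = 26.1 · ln(0.073001) = 26.1 × (-2.6173) = -68.31 mV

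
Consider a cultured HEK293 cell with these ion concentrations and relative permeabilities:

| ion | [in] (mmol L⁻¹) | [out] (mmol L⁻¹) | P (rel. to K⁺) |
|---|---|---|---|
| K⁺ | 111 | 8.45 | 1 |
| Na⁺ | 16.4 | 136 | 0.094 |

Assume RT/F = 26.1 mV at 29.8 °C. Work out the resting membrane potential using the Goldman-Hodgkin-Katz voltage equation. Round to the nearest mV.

Vm = 26.1 · ln[(Σ P·[cation]ₒ + Σ P·[anion]ᵢ) / (Σ P·[cation]ᵢ + Σ P·[anion]ₒ)]
Numerator = 1×8.45 + 0.094×136 = 21.23
Denominator = 1×111 + 0.094×16.4 = 112.5
Vm = 26.1 · ln(0.18868) = 26.1 × (-1.6677) = -43.53 mV

-44 mV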